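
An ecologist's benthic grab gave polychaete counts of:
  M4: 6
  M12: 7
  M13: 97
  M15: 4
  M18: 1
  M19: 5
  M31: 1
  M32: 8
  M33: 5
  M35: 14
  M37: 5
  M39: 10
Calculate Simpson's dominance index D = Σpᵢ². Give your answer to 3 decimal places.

0.374

Total N = 6+7+97+4+1+5+1+8+5+14+5+10 = 163, so the proportions are 0.03681, 0.04294, 0.59509, 0.02454, 0.00613, 0.03067, 0.00613, 0.04908, 0.03067, 0.08589, 0.03067, 0.06135 (working shown to 5 dp, full precision carried).
D = 0.03681² + 0.04294² + 0.59509² + 0.02454² + 0.00613² + 0.03067² + 0.00613² + 0.04908² + 0.03067² + 0.08589² + 0.03067² + 0.06135² = 0.00135 + 0.00184 + 0.35413 + 0.00060 + 0.00004 + 0.00094 + 0.00004 + 0.00241 + 0.00094 + 0.00738 + 0.00094 + 0.00376 = 0.37438.
To 3 decimal places, D = 0.374.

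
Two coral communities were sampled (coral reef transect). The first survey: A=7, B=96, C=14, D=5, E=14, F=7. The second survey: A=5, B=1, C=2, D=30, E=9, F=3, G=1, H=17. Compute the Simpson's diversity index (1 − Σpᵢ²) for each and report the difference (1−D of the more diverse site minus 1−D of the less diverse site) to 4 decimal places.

0.1926

The first survey: N=143, proportions 0.048951, 0.6713287, 0.0979021, 0.034965, 0.0979021, 0.048951, giving 1−D = 0.5241332 (working shown to 7 dp, full precision carried).
The second survey: N=68, proportions 0.0735294, 0.0147059, 0.0294118, 0.4411765, 0.1323529, 0.0441176, 0.0147059, 0.25, giving 1−D = 0.7166955.
Difference = |0.5241332 − 0.7166955| = 0.1925623, i.e. 0.1926 to 4 decimal places.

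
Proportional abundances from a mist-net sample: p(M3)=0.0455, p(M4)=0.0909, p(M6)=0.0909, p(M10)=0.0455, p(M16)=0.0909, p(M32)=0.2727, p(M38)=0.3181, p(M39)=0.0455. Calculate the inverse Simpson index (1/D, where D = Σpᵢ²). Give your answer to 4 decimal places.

4.8414

D = 0.0455² + 0.0909² + 0.0909² + 0.0455² + 0.0909² + 0.2727² + 0.3181² + 0.0455² = 0.00207025 + 0.00826281 + 0.00826281 + 0.00207025 + 0.00826281 + 0.07436529 + 0.10118761 + 0.00207025 = 0.20655208 (working shown to 8 dp, full precision carried).
So 1/D = 4.841394, i.e. 4.8414 to 4 decimal places.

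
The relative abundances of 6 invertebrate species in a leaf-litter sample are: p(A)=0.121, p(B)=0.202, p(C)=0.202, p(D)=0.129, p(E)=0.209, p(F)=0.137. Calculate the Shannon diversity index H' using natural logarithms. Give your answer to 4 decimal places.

Each pᵢ ln pᵢ term (working shown to 6 dp, full precision carried): 0.121×(-2.111965)=-0.255548, 0.202×(-1.599488)=-0.323096, 0.202×(-1.599488)=-0.323096, 0.129×(-2.047943)=-0.264185, 0.209×(-1.565421)=-0.327173, 0.137×(-1.987774)=-0.272325.
Sum = -1.765423, so H' = 1.7654.

1.7654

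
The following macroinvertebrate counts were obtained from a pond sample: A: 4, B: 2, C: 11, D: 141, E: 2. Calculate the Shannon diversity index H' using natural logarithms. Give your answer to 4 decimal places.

Total N = 4+2+11+141+2 = 160, so the proportions are 0.025, 0.0125, 0.06875, 0.88125, 0.0125 (working shown to 6 dp, full precision carried).
Each pᵢ ln pᵢ term: 0.025×(-3.688879)=-0.092222, 0.0125×(-4.382027)=-0.054775, 0.06875×(-2.677279)=-0.184063, 0.88125×(-0.126414)=-0.111402, 0.0125×(-4.382027)=-0.054775.
Sum = -0.497238, so H' = 0.4972.

0.4972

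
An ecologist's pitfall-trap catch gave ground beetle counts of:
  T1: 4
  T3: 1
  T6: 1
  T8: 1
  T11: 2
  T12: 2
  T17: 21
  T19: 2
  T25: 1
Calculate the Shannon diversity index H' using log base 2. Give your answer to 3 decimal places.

Total N = 4+1+1+1+2+2+21+2+1 = 35, so the proportions are 0.11429, 0.02857, 0.02857, 0.02857, 0.05714, 0.05714, 0.6, 0.05714, 0.02857 (working shown to 5 dp, full precision carried).
Each pᵢ log₂ pᵢ term: 0.11429×(-3.12928)=-0.35763, 0.02857×(-5.12928)=-0.14655, 0.02857×(-5.12928)=-0.14655, 0.02857×(-5.12928)=-0.14655, 0.05714×(-4.12928)=-0.23596, 0.05714×(-4.12928)=-0.23596, 0.6×(-0.73697)=-0.44218, 0.05714×(-4.12928)=-0.23596, 0.02857×(-5.12928)=-0.14655.
Sum = -2.09389, so H' = 2.094.

2.094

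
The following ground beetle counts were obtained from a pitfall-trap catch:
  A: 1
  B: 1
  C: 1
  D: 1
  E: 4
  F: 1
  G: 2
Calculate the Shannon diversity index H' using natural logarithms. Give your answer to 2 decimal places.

1.77

Total N = 1+1+1+1+4+1+2 = 11, so the proportions are 0.0909, 0.0909, 0.0909, 0.0909, 0.3636, 0.0909, 0.1818 (working shown to 4 dp, full precision carried).
Each pᵢ ln pᵢ term: 0.0909×(-2.3979)=-0.2180, 0.0909×(-2.3979)=-0.2180, 0.0909×(-2.3979)=-0.2180, 0.0909×(-2.3979)=-0.2180, 0.3636×(-1.0116)=-0.3679, 0.0909×(-2.3979)=-0.2180, 0.1818×(-1.7047)=-0.3100.
Sum = -1.7678, so H' = 1.77.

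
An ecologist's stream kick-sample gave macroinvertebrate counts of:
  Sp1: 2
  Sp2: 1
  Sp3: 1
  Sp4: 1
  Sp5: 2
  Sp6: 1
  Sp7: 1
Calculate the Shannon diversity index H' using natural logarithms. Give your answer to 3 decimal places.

Total N = 2+1+1+1+2+1+1 = 9, so the proportions are 0.22222, 0.11111, 0.11111, 0.11111, 0.22222, 0.11111, 0.11111 (working shown to 5 dp, full precision carried).
Each pᵢ ln pᵢ term: 0.22222×(-1.50408)=-0.33424, 0.11111×(-2.19722)=-0.24414, 0.11111×(-2.19722)=-0.24414, 0.11111×(-2.19722)=-0.24414, 0.22222×(-1.50408)=-0.33424, 0.11111×(-2.19722)=-0.24414, 0.11111×(-2.19722)=-0.24414.
Sum = -1.88916, so H' = 1.889.

1.889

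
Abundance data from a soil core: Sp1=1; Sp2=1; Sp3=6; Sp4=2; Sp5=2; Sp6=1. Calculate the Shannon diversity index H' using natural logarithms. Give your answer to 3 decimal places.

1.525

Total N = 1+1+6+2+2+1 = 13, so the proportions are 0.07692, 0.07692, 0.46154, 0.15385, 0.15385, 0.07692 (working shown to 5 dp, full precision carried).
Each pᵢ ln pᵢ term: 0.07692×(-2.56495)=-0.19730, 0.07692×(-2.56495)=-0.19730, 0.46154×(-0.77319)=-0.35686, 0.15385×(-1.87180)=-0.28797, 0.15385×(-1.87180)=-0.28797, 0.07692×(-2.56495)=-0.19730.
Sum = -1.52471, so H' = 1.525.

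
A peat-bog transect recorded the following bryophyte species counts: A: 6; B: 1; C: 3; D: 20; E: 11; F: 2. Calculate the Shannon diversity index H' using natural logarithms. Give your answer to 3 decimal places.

1.396

Total N = 6+1+3+20+11+2 = 43, so the proportions are 0.13953, 0.02326, 0.06977, 0.46512, 0.25581, 0.04651 (working shown to 5 dp, full precision carried).
Each pᵢ ln pᵢ term: 0.13953×(-1.96944)=-0.27481, 0.02326×(-3.76120)=-0.08747, 0.06977×(-2.66259)=-0.18576, 0.46512×(-0.76547)=-0.35603, 0.25581×(-1.36330)=-0.34875, 0.04651×(-3.06805)=-0.14270.
Sum = -1.39552, so H' = 1.396.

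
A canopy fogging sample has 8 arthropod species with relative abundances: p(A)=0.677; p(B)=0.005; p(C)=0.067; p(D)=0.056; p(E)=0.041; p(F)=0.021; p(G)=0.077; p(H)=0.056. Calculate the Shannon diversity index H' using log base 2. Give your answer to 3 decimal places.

Each pᵢ log₂ pᵢ term (working shown to 5 dp, full precision carried): 0.677×(-0.56277)=-0.38100, 0.005×(-7.64386)=-0.03822, 0.067×(-3.89970)=-0.26128, 0.056×(-4.15843)=-0.23287, 0.041×(-4.60823)=-0.18894, 0.021×(-5.57347)=-0.11704, 0.077×(-3.69900)=-0.28482, 0.056×(-4.15843)=-0.23287.
Sum = -1.73704, so H' = 1.737.

1.737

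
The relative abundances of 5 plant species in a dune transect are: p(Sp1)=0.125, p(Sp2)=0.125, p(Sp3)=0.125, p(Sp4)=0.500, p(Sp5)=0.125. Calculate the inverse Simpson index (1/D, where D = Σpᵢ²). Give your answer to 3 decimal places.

3.200

D = 0.125² + 0.125² + 0.125² + 0.5² + 0.125² = 0.0156250 + 0.0156250 + 0.0156250 + 0.2500000 + 0.0156250 = 0.3125000 (working shown to 7 dp, full precision carried).
So 1/D = 3.20000, i.e. 3.200 to 3 decimal places.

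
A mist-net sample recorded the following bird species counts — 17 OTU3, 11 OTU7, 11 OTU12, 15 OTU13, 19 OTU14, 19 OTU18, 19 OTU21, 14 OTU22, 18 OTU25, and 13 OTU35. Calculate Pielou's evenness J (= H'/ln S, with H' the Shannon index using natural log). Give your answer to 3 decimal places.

Total N = 17+11+11+15+19+19+19+14+18+13 = 156, so the proportions are 0.10897, 0.07051, 0.07051, 0.09615, 0.12179, 0.12179, 0.12179, 0.08974, 0.11538, 0.08333 (working shown to 5 dp, full precision carried).
H' = −Σ pᵢ ln pᵢ = −((-0.24156) + (-0.18700) + (-0.18700) + (-0.22517) + (-0.25643) + (-0.25643) + (-0.25643) + (-0.21635) + (-0.24917) + (-0.20708)) = 2.28261.
With S = 10 species, ln S = 2.30259, so J = 2.28261/2.30259 = 0.99133, i.e. 0.991 to 3 decimal places.

0.991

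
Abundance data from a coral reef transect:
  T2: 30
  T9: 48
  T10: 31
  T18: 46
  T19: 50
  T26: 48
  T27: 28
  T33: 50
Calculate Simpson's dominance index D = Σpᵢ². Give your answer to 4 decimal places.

0.1312

Total N = 30+48+31+46+50+48+28+50 = 331, so the proportions are 0.0906344, 0.1450151, 0.0936556, 0.1389728, 0.1510574, 0.1450151, 0.0845921, 0.1510574 (working shown to 7 dp, full precision carried).
D = 0.0906344² + 0.1450151² + 0.0936556² + 0.1389728² + 0.1510574² + 0.1450151² + 0.0845921² + 0.1510574² = 0.0082146 + 0.0210294 + 0.0087714 + 0.0193134 + 0.0228183 + 0.0210294 + 0.0071558 + 0.0228183 = 0.1311507.
To 4 decimal places, D = 0.1312.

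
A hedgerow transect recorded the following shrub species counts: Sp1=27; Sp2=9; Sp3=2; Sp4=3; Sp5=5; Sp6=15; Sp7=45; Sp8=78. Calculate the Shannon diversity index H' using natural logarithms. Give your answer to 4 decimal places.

1.5560

Total N = 27+9+2+3+5+15+45+78 = 184, so the proportions are 0.146739, 0.048913, 0.01087, 0.016304, 0.027174, 0.081522, 0.244565, 0.423913 (working shown to 6 dp, full precision carried).
Each pᵢ ln pᵢ term: 0.146739×(-1.919099)=-0.281607, 0.048913×(-3.017711)=-0.147605, 0.01087×(-4.521789)=-0.049150, 0.016304×(-4.116323)=-0.067114, 0.027174×(-3.605498)=-0.097975, 0.081522×(-2.506886)=-0.204366, 0.244565×(-1.408273)=-0.344415, 0.423913×(-0.858227)=-0.363814.
Sum = -1.556046, so H' = 1.5560.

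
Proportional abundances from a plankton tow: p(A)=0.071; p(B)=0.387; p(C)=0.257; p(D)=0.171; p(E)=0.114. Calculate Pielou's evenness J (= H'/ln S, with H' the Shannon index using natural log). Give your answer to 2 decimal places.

0.90

H' = −Σ pᵢ ln pᵢ = −((-0.1878) + (-0.3674) + (-0.3492) + (-0.3020) + (-0.2476)) = 1.4539 (working shown to 4 dp, full precision carried).
With S = 5 species, ln S = 1.6094, so J = 1.4539/1.6094 = 0.9034, i.e. 0.90 to 2 decimal places.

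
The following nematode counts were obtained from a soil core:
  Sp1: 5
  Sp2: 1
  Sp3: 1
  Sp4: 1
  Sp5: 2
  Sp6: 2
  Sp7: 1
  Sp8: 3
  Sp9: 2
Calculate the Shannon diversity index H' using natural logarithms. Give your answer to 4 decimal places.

Total N = 5+1+1+1+2+2+1+3+2 = 18, so the proportions are 0.277778, 0.055556, 0.055556, 0.055556, 0.111111, 0.111111, 0.055556, 0.166667, 0.111111 (working shown to 6 dp, full precision carried).
Each pᵢ ln pᵢ term: 0.277778×(-1.280934)=-0.355815, 0.055556×(-2.890372)=-0.160576, 0.055556×(-2.890372)=-0.160576, 0.055556×(-2.890372)=-0.160576, 0.111111×(-2.197225)=-0.244136, 0.111111×(-2.197225)=-0.244136, 0.055556×(-2.890372)=-0.160576, 0.166667×(-1.791759)=-0.298627, 0.111111×(-2.197225)=-0.244136.
Sum = -2.029155, so H' = 2.0292.

2.0292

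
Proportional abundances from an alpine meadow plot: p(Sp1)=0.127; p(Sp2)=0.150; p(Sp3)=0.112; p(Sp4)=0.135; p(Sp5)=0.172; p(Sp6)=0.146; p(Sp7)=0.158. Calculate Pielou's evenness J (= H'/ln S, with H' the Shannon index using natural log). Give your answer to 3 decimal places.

0.996

H' = −Σ pᵢ ln pᵢ = −((-0.26207) + (-0.28457) + (-0.24520) + (-0.27033) + (-0.30276) + (-0.28093) + (-0.29154)) = 1.93740 (working shown to 5 dp, full precision carried).
With S = 7 species, ln S = 1.94591, so J = 1.93740/1.94591 = 0.99563, i.e. 0.996 to 3 decimal places.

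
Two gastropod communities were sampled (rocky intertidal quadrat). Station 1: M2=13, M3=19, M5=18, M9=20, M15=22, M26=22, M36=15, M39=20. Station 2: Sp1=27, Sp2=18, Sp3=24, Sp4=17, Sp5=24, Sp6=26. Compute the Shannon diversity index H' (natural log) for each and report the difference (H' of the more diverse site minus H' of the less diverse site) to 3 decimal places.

0.289

Station 1: N=149, proportions 0.087248, 0.127517, 0.120805, 0.134228, 0.147651, 0.147651, 0.100671, 0.134228, giving H' = 2.065884 (working shown to 6 dp, full precision carried).
Station 2: N=136, proportions 0.198529, 0.132353, 0.176471, 0.125, 0.176471, 0.191176, giving H' = 1.777096.
Difference = |2.065884 − 1.777096| = 0.288788, i.e. 0.289 to 3 decimal places.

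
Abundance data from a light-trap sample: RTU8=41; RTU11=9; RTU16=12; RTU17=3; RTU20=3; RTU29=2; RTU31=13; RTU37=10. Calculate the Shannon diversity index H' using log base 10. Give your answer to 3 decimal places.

0.725

Total N = 41+9+12+3+3+2+13+10 = 93, so the proportions are 0.44086, 0.09677, 0.12903, 0.03226, 0.03226, 0.02151, 0.13978, 0.10753 (working shown to 5 dp, full precision carried).
Each pᵢ log₁₀ pᵢ term: 0.44086×(-0.35570)=-0.15681, 0.09677×(-1.01424)=-0.09815, 0.12903×(-0.88930)=-0.11475, 0.03226×(-1.49136)=-0.04811, 0.03226×(-1.49136)=-0.04811, 0.02151×(-1.66745)=-0.03586, 0.13978×(-0.85454)=-0.11945, 0.10753×(-0.96848)=-0.10414.
Sum = -0.72538, so H' = 0.725.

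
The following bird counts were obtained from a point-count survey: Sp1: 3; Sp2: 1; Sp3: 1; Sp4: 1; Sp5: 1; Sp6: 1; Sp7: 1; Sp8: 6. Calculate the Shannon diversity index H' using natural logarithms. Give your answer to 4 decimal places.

1.7716

Total N = 3+1+1+1+1+1+1+6 = 15, so the proportions are 0.2, 0.066667, 0.066667, 0.066667, 0.066667, 0.066667, 0.066667, 0.4 (working shown to 6 dp, full precision carried).
Each pᵢ ln pᵢ term: 0.2×(-1.609438)=-0.321888, 0.066667×(-2.708050)=-0.180537, 0.066667×(-2.708050)=-0.180537, 0.066667×(-2.708050)=-0.180537, 0.066667×(-2.708050)=-0.180537, 0.066667×(-2.708050)=-0.180537, 0.066667×(-2.708050)=-0.180537, 0.4×(-0.916291)=-0.366516.
Sum = -1.771624, so H' = 1.7716.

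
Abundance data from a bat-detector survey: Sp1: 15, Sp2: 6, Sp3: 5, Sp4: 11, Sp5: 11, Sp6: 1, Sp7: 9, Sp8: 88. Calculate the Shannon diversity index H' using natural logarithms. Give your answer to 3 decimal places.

1.381

Total N = 15+6+5+11+11+1+9+88 = 146, so the proportions are 0.10274, 0.0411, 0.03425, 0.07534, 0.07534, 0.00685, 0.06164, 0.60274 (working shown to 5 dp, full precision carried).
Each pᵢ ln pᵢ term: 0.10274×(-2.27556)=-0.23379, 0.0411×(-3.19185)=-0.13117, 0.03425×(-3.37417)=-0.11555, 0.07534×(-2.58571)=-0.19481, 0.07534×(-2.58571)=-0.19481, 0.00685×(-4.98361)=-0.03413, 0.06164×(-2.78638)=-0.17176, 0.60274×(-0.50627)=-0.30515.
Sum = -1.38119, so H' = 1.381.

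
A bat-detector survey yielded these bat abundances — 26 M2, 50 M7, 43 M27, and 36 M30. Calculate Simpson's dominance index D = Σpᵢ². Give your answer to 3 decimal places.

0.263

Total N = 26+50+43+36 = 155, so the proportions are 0.16774, 0.32258, 0.27742, 0.23226 (working shown to 5 dp, full precision carried).
D = 0.16774² + 0.32258² + 0.27742² + 0.23226² = 0.02814 + 0.10406 + 0.07696 + 0.05394 = 0.26310.
To 3 decimal places, D = 0.263.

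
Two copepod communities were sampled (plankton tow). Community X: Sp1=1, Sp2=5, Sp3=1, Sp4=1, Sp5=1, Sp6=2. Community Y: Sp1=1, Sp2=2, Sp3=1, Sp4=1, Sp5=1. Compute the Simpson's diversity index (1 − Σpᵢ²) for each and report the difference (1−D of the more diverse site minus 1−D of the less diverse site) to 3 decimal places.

0.051

Community X: N=11, proportions 0.09091, 0.45455, 0.09091, 0.09091, 0.09091, 0.18182, giving 1−D = 0.72727 (working shown to 5 dp, full precision carried).
Community Y: N=6, proportions 0.16667, 0.33333, 0.16667, 0.16667, 0.16667, giving 1−D = 0.77778.
Difference = |0.72727 − 0.77778| = 0.05051, i.e. 0.051 to 3 decimal places.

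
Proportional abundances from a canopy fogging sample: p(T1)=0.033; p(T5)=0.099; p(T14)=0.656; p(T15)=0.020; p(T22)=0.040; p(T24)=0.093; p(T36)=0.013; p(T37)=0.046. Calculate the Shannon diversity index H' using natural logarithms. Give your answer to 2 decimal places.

Each pᵢ ln pᵢ term (working shown to 4 dp, full precision carried): 0.033×(-3.4112)=-0.1126, 0.099×(-2.3126)=-0.2290, 0.656×(-0.4216)=-0.2766, 0.02×(-3.9120)=-0.0782, 0.04×(-3.2189)=-0.1288, 0.093×(-2.3752)=-0.2209, 0.013×(-4.3428)=-0.0565, 0.046×(-3.0791)=-0.1416.
Sum = -1.2441, so H' = 1.24.

1.24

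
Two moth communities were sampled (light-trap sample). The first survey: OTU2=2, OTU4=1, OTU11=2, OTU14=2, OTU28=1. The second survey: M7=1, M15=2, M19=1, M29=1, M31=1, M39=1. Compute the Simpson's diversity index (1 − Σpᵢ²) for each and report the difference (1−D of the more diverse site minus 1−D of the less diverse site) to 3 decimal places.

The first survey: N=8, proportions 0.25, 0.125, 0.25, 0.25, 0.125, giving 1−D = 0.78125 (working shown to 5 dp, full precision carried).
The second survey: N=7, proportions 0.14286, 0.28571, 0.14286, 0.14286, 0.14286, 0.14286, giving 1−D = 0.81633.
Difference = |0.78125 − 0.81633| = 0.03508, i.e. 0.035 to 3 decimal places.

0.035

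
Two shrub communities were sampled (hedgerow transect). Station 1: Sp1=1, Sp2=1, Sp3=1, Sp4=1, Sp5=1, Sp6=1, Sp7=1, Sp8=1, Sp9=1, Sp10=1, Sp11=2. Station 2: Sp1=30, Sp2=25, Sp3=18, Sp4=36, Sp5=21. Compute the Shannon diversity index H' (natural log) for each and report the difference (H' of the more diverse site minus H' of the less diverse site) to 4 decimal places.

Station 1: N=12, proportions 0.083333, 0.083333, 0.083333, 0.083333, 0.083333, 0.083333, 0.083333, 0.083333, 0.083333, 0.083333, 0.166667, giving H' = 2.369382 (working shown to 6 dp, full precision carried).
Station 2: N=130, proportions 0.230769, 0.192308, 0.138462, 0.276923, 0.161538, giving H' = 1.579256.
Difference = |2.369382 − 1.579256| = 0.790126, i.e. 0.7901 to 4 decimal places.

0.7901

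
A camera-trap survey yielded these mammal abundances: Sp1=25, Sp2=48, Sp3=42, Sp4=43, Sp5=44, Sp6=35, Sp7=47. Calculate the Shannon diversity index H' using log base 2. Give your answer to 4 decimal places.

Total N = 25+48+42+43+44+35+47 = 284, so the proportions are 0.088028, 0.169014, 0.147887, 0.151408, 0.15493, 0.123239, 0.165493 (working shown to 6 dp, full precision carried).
Each pᵢ log₂ pᵢ term: 0.088028×(-3.505891)=-0.308617, 0.169014×(-2.564785)=-0.433485, 0.147887×(-2.757430)=-0.407789, 0.151408×(-2.723482)=-0.412358, 0.15493×(-2.690316)=-0.416809, 0.123239×(-3.020464)=-0.372240, 0.165493×(-2.595158)=-0.429480.
Sum = -2.780779, so H' = 2.7808.

2.7808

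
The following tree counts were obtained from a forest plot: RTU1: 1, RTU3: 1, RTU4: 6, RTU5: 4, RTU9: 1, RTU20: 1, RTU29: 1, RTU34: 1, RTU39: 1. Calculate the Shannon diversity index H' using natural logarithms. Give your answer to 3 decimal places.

Total N = 1+1+6+4+1+1+1+1+1 = 17, so the proportions are 0.05882, 0.05882, 0.35294, 0.23529, 0.05882, 0.05882, 0.05882, 0.05882, 0.05882 (working shown to 5 dp, full precision carried).
Each pᵢ ln pᵢ term: 0.05882×(-2.83321)=-0.16666, 0.05882×(-2.83321)=-0.16666, 0.35294×(-1.04145)=-0.36757, 0.23529×(-1.44692)=-0.34045, 0.05882×(-2.83321)=-0.16666, 0.05882×(-2.83321)=-0.16666, 0.05882×(-2.83321)=-0.16666, 0.05882×(-2.83321)=-0.16666, 0.05882×(-2.83321)=-0.16666.
Sum = -1.87464, so H' = 1.875.

1.875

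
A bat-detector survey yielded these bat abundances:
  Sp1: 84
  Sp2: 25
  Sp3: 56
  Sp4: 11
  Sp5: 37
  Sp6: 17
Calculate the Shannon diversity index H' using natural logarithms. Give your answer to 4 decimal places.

1.5849

Total N = 84+25+56+11+37+17 = 230, so the proportions are 0.365217, 0.108696, 0.243478, 0.047826, 0.16087, 0.073913 (working shown to 6 dp, full precision carried).
Each pᵢ ln pᵢ term: 0.365217×(-1.007263)=-0.367870, 0.108696×(-2.219203)=-0.241218, 0.243478×(-1.412728)=-0.343968, 0.047826×(-3.040184)=-0.145400, 0.16087×(-1.827161)=-0.293935, 0.073913×(-2.604866)=-0.192534.
Sum = -1.584924, so H' = 1.5849.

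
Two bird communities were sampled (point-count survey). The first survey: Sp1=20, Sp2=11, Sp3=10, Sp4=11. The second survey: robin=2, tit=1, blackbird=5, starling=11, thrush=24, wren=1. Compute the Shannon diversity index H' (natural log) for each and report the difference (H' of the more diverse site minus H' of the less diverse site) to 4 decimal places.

0.1049

The first survey: N=52, proportions 0.384615, 0.211538, 0.192308, 0.211538, giving H' = 1.341740 (working shown to 6 dp, full precision carried).
The second survey: N=44, proportions 0.045455, 0.022727, 0.113636, 0.25, 0.545455, 0.022727, giving H' = 1.236835.
Difference = |1.341740 − 1.236835| = 0.104905, i.e. 0.1049 to 4 decimal places.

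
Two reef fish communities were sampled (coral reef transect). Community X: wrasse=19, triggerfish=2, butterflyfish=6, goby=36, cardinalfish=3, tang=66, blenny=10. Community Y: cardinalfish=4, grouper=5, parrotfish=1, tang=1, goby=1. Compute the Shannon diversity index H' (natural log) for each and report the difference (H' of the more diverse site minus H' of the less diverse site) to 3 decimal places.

Community X: N=142, proportions 0.1338, 0.01408, 0.04225, 0.25352, 0.02113, 0.46479, 0.07042, giving H' = 1.43522 (working shown to 5 dp, full precision carried).
Community Y: N=12, proportions 0.33333, 0.41667, 0.08333, 0.08333, 0.08333, giving H' = 1.35221.
Difference = |1.43522 − 1.35221| = 0.08301, i.e. 0.083 to 3 decimal places.

0.083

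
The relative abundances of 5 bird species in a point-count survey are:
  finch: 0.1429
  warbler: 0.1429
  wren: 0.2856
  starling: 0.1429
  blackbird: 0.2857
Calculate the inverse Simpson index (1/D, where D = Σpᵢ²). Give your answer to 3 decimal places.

D = 0.1429² + 0.1429² + 0.2856² + 0.1429² + 0.2857² = 0.0204204 + 0.0204204 + 0.0815674 + 0.0204204 + 0.0816245 = 0.2244531 (working shown to 7 dp, full precision carried).
So 1/D = 4.45527, i.e. 4.455 to 3 decimal places.

4.455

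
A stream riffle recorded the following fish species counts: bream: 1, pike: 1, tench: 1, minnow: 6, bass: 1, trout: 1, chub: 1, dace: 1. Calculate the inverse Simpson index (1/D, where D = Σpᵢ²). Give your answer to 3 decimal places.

Total N = 1+1+1+6+1+1+1+1 = 13, so the proportions are 0.0769231, 0.0769231, 0.0769231, 0.4615385, 0.0769231, 0.0769231, 0.0769231, 0.0769231 (working shown to 7 dp, full precision carried).
D = 0.0769231² + 0.0769231² + 0.0769231² + 0.4615385² + 0.0769231² + 0.0769231² + 0.0769231² + 0.0769231² = 0.0059172 + 0.0059172 + 0.0059172 + 0.2130178 + 0.0059172 + 0.0059172 + 0.0059172 + 0.0059172 = 0.2544379.
So 1/D = 3.93023, i.e. 3.930 to 3 decimal places.

3.930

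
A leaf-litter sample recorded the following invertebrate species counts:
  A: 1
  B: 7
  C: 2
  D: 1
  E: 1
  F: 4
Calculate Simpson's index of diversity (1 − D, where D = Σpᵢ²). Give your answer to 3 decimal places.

Total N = 1+7+2+1+1+4 = 16, so the proportions are 0.0625, 0.4375, 0.125, 0.0625, 0.0625, 0.25 (working shown to 5 dp, full precision carried).
D = 0.0625² + 0.4375² + 0.125² + 0.0625² + 0.0625² + 0.25² = 0.00391 + 0.19141 + 0.01562 + 0.00391 + 0.00391 + 0.06250 = 0.28125.
So 1 − D = 0.71875, i.e. 0.719 to 3 decimal places.

0.719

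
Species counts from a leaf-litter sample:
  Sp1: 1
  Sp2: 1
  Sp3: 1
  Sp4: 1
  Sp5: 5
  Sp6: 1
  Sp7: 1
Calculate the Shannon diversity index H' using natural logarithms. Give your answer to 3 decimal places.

1.666

Total N = 1+1+1+1+5+1+1 = 11, so the proportions are 0.09091, 0.09091, 0.09091, 0.09091, 0.45455, 0.09091, 0.09091 (working shown to 5 dp, full precision carried).
Each pᵢ ln pᵢ term: 0.09091×(-2.39790)=-0.21799, 0.09091×(-2.39790)=-0.21799, 0.09091×(-2.39790)=-0.21799, 0.09091×(-2.39790)=-0.21799, 0.45455×(-0.78846)=-0.35839, 0.09091×(-2.39790)=-0.21799, 0.09091×(-2.39790)=-0.21799.
Sum = -1.66633, so H' = 1.666.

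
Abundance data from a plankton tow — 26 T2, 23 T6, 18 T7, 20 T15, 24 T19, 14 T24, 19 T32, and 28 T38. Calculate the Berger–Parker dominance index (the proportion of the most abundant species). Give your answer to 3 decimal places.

Total N = 26+23+18+20+24+14+19+28 = 172, so the proportions are 0.15116, 0.13372, 0.10465, 0.11628, 0.13953, 0.0814, 0.11047, 0.16279 (working shown to 5 dp, full precision carried).
The largest proportion is 0.16279, i.e. d = 0.163 to 3 decimal places.

0.163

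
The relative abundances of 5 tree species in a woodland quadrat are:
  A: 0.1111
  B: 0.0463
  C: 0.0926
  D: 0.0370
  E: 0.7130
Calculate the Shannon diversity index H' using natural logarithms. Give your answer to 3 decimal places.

Each pᵢ ln pᵢ term (working shown to 5 dp, full precision carried): 0.1111×(-2.19732)=-0.24412, 0.0463×(-3.07261)=-0.14226, 0.0926×(-2.37947)=-0.22034, 0.037×(-3.29684)=-0.12198, 0.713×(-0.33827)=-0.24119.
Sum = -0.96990, so H' = 0.970.

0.970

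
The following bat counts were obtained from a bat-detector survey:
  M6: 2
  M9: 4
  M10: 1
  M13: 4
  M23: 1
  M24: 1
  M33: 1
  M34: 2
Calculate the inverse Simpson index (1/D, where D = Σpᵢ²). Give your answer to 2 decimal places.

Total N = 2+4+1+4+1+1+1+2 = 16, so the proportions are 0.125, 0.25, 0.0625, 0.25, 0.0625, 0.0625, 0.0625, 0.125 (working shown to 6 dp, full precision carried).
D = 0.125² + 0.25² + 0.0625² + 0.25² + 0.0625² + 0.0625² + 0.0625² + 0.125² = 0.015625 + 0.062500 + 0.003906 + 0.062500 + 0.003906 + 0.003906 + 0.003906 + 0.015625 = 0.171875.
So 1/D = 5.8182, i.e. 5.82 to 2 decimal places.

5.82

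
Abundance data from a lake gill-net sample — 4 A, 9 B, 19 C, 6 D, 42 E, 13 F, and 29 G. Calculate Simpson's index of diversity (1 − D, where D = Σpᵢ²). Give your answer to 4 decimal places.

0.7804

Total N = 4+9+19+6+42+13+29 = 122, so the proportions are 0.032787, 0.07377, 0.155738, 0.04918, 0.344262, 0.106557, 0.237705 (working shown to 6 dp, full precision carried).
D = 0.032787² + 0.07377² + 0.155738² + 0.04918² + 0.344262² + 0.106557² + 0.237705² = 0.001075 + 0.005442 + 0.024254 + 0.002419 + 0.118517 + 0.011354 + 0.056504 = 0.219565.
So 1 − D = 0.780435, i.e. 0.7804 to 4 decimal places.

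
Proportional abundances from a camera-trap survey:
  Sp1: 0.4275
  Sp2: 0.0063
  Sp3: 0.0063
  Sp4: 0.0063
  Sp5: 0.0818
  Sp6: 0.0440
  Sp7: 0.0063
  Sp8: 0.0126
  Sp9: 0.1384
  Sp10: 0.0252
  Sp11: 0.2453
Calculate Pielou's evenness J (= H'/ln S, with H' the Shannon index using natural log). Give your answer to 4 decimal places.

0.6670

H' = −Σ pᵢ ln pᵢ = −((-0.363290) + (-0.031923) + (-0.031923) + (-0.031923) + (-0.204785) + (-0.137437) + (-0.031923) + (-0.055113) + (-0.273701) + (-0.092759) + (-0.344714)) = 1.599491 (working shown to 6 dp, full precision carried).
With S = 11 species, ln S = 2.397895, so J = 1.599491/2.397895 = 0.667040, i.e. 0.6670 to 4 decimal places.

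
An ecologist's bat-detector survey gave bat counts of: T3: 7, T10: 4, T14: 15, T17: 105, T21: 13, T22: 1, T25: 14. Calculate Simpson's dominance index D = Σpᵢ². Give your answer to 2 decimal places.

Total N = 7+4+15+105+13+1+14 = 159, so the proportions are 0.044, 0.0252, 0.0943, 0.6604, 0.0818, 0.0063, 0.0881 (working shown to 4 dp, full precision carried).
D = 0.044² + 0.0252² + 0.0943² + 0.6604² + 0.0818² + 0.0063² + 0.0881² = 0.0019 + 0.0006 + 0.0089 + 0.4361 + 0.0067 + 0.0000 + 0.0078 = 0.4620.
To 2 decimal places, D = 0.46.

0.46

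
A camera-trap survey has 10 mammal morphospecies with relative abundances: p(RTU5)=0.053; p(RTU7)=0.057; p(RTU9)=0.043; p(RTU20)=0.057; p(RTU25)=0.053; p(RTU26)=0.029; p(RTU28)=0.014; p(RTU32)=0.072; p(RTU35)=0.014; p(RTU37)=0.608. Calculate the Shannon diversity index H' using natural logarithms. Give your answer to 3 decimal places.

Each pᵢ ln pᵢ term (working shown to 5 dp, full precision carried): 0.053×(-2.93746)=-0.15569, 0.057×(-2.86470)=-0.16329, 0.043×(-3.14656)=-0.13530, 0.057×(-2.86470)=-0.16329, 0.053×(-2.93746)=-0.15569, 0.029×(-3.54046)=-0.10267, 0.014×(-4.26870)=-0.05976, 0.072×(-2.63109)=-0.18944, 0.014×(-4.26870)=-0.05976, 0.608×(-0.49758)=-0.30253.
Sum = -1.48741, so H' = 1.487.

1.487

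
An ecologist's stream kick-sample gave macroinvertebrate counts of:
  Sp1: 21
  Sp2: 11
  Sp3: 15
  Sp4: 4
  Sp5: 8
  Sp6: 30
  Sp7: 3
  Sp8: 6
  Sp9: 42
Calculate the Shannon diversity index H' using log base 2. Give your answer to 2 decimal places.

Total N = 21+11+15+4+8+30+3+6+42 = 140, so the proportions are 0.15, 0.0786, 0.1071, 0.0286, 0.0571, 0.2143, 0.0214, 0.0429, 0.3 (working shown to 4 dp, full precision carried).
Each pᵢ log₂ pᵢ term: 0.15×(-2.7370)=-0.4105, 0.0786×(-3.6699)=-0.2883, 0.1071×(-3.2224)=-0.3453, 0.0286×(-5.1293)=-0.1466, 0.0571×(-4.1293)=-0.2360, 0.2143×(-2.2224)=-0.4762, 0.0214×(-5.5443)=-0.1188, 0.0429×(-4.5443)=-0.1948, 0.3×(-1.7370)=-0.5211.
Sum = -2.7375, so H' = 2.74.

2.74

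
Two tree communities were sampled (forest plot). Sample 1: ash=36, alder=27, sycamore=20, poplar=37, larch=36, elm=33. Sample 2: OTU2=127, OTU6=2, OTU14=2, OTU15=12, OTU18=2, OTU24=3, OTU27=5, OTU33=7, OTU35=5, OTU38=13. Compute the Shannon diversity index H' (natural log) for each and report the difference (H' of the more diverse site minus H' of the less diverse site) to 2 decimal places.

Sample 1: N=189, proportions 0.1905, 0.1429, 0.1058, 0.1958, 0.1905, 0.1746, giving H' = 1.7714 (working shown to 4 dp, full precision carried).
Sample 2: N=178, proportions 0.7135, 0.0112, 0.0112, 0.0674, 0.0112, 0.0169, 0.0281, 0.0393, 0.0281, 0.073, giving H' = 1.1619.
Difference = |1.7714 − 1.1619| = 0.6095, i.e. 0.61 to 2 decimal places.

0.61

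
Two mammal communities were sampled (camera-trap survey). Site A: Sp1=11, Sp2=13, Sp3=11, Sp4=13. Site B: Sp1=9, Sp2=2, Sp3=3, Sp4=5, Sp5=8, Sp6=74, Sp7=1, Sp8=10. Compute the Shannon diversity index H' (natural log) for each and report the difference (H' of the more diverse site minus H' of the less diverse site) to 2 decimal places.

0.15

Site A: N=48, proportions 0.2292, 0.2708, 0.2292, 0.2708, giving H' = 1.3828 (working shown to 4 dp, full precision carried).
Site B: N=112, proportions 0.0804, 0.0179, 0.0268, 0.0446, 0.0714, 0.6607, 0.0089, 0.0893, giving H' = 1.2304.
Difference = |1.3828 − 1.2304| = 0.1524, i.e. 0.15 to 2 decimal places.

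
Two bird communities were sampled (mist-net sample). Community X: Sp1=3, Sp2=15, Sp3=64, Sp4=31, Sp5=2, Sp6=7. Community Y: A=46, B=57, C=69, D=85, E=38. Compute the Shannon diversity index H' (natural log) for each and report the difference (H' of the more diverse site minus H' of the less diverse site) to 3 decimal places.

0.303

Community X: N=122, proportions 0.02459, 0.12295, 0.52459, 0.2541, 0.01639, 0.05738, giving H' = 1.26676 (working shown to 5 dp, full precision carried).
Community Y: N=295, proportions 0.15593, 0.19322, 0.2339, 0.28814, 0.12881, giving H' = 1.56976.
Difference = |1.26676 − 1.56976| = 0.30300, i.e. 0.303 to 3 decimal places.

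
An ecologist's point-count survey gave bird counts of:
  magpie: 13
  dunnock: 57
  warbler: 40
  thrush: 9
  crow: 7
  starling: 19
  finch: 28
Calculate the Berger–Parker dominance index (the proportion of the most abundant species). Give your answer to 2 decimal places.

Total N = 13+57+40+9+7+19+28 = 173, so the proportions are 0.0751, 0.3295, 0.2312, 0.052, 0.0405, 0.1098, 0.1618 (working shown to 4 dp, full precision carried).
The largest proportion is 0.3295, i.e. d = 0.33 to 2 decimal places.

0.33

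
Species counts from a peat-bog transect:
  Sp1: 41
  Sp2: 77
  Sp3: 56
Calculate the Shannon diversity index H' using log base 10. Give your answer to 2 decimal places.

0.46

Total N = 41+77+56 = 174, so the proportions are 0.2356, 0.4425, 0.3218 (working shown to 4 dp, full precision carried).
Each pᵢ log₁₀ pᵢ term: 0.2356×(-0.6278)=-0.1479, 0.4425×(-0.3541)=-0.1567, 0.3218×(-0.4924)=-0.1585.
Sum = -0.4631, so H' = 0.46.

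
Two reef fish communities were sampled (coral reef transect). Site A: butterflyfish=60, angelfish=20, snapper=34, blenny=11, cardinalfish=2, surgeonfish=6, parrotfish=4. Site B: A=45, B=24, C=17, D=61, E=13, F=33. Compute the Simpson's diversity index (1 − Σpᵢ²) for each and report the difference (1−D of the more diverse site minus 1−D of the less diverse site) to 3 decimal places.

0.073

Site A: N=137, proportions 0.437956, 0.145985, 0.248175, 0.080292, 0.014599, 0.043796, 0.029197, giving 1−D = 0.715861 (working shown to 6 dp, full precision carried).
Site B: N=193, proportions 0.233161, 0.124352, 0.088083, 0.316062, 0.067358, 0.170984, giving 1−D = 0.788746.
Difference = |0.715861 − 0.788746| = 0.072885, i.e. 0.073 to 3 decimal places.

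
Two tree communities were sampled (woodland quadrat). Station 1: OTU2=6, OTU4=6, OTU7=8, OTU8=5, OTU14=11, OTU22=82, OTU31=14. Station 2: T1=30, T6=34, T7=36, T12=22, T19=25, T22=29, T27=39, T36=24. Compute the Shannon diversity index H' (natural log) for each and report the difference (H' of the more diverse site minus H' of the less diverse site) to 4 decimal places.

Station 1: N=132, proportions 0.0454545, 0.0454545, 0.0606061, 0.0378788, 0.0833333, 0.6212121, 0.1060606, giving H' = 1.3156923 (working shown to 7 dp, full precision carried).
Station 2: N=239, proportions 0.125523, 0.1422594, 0.1506276, 0.0920502, 0.1046025, 0.1213389, 0.1631799, 0.1004184, giving H' = 2.0613277.
Difference = |1.3156923 − 2.0613277| = 0.7456354, i.e. 0.7456 to 4 decimal places.

0.7456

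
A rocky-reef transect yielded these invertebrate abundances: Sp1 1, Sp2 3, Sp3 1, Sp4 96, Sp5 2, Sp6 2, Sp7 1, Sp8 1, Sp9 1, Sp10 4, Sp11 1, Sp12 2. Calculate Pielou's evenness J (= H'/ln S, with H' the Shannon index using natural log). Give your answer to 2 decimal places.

0.33

Total N = 1+3+1+96+2+2+1+1+1+4+1+2 = 115, so the proportions are 0.0087, 0.0261, 0.0087, 0.8348, 0.0174, 0.0174, 0.0087, 0.0087, 0.0087, 0.0348, 0.0087, 0.0174 (working shown to 4 dp, full precision carried).
H' = −Σ pᵢ ln pᵢ = −((-0.0413) + (-0.0951) + (-0.0413) + (-0.1507) + (-0.0705) + (-0.0705) + (-0.0413) + (-0.0413) + (-0.0413) + (-0.1168) + (-0.0413) + (-0.0705)) = 0.8217.
With S = 12 species, ln S = 2.4849, so J = 0.8217/2.4849 = 0.3307, i.e. 0.33 to 2 decimal places.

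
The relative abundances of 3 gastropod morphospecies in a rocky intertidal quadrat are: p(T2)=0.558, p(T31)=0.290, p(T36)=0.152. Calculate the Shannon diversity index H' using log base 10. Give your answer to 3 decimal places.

0.422

Each pᵢ log₁₀ pᵢ term (working shown to 5 dp, full precision carried): 0.558×(-0.25337)=-0.14138, 0.29×(-0.53760)=-0.15590, 0.152×(-0.81816)=-0.12436.
Sum = -0.42164, so H' = 0.422.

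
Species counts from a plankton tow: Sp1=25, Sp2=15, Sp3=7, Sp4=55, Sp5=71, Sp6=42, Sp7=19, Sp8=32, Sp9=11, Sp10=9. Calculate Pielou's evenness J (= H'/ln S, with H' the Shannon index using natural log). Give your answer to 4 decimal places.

Total N = 25+15+7+55+71+42+19+32+11+9 = 286, so the proportions are 0.087413, 0.052448, 0.024476, 0.192308, 0.248252, 0.146853, 0.066434, 0.111888, 0.038462, 0.031469 (working shown to 6 dp, full precision carried).
H' = −Σ pᵢ ln pᵢ = −((-0.213035) + (-0.154612) + (-0.090806) + (-0.317050) + (-0.345892) + (-0.281712) + (-0.180138) + (-0.245064) + (-0.125311) + (-0.108842)) = 2.062462.
With S = 10 species, ln S = 2.302585, so J = 2.062462/2.302585 = 0.895716, i.e. 0.8957 to 4 decimal places.

0.8957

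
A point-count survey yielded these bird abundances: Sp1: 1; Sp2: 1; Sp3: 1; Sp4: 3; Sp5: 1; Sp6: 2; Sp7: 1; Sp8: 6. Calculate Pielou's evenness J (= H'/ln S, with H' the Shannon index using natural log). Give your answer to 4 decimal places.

Total N = 1+1+1+3+1+2+1+6 = 16, so the proportions are 0.0625, 0.0625, 0.0625, 0.1875, 0.0625, 0.125, 0.0625, 0.375 (working shown to 6 dp, full precision carried).
H' = −Σ pᵢ ln pᵢ = −((-0.173287) + (-0.173287) + (-0.173287) + (-0.313871) + (-0.173287) + (-0.259930) + (-0.173287) + (-0.367811)) = 1.808046.
With S = 8 species, ln S = 2.079442, so J = 1.808046/2.079442 = 0.869486, i.e. 0.8695 to 4 decimal places.

0.8695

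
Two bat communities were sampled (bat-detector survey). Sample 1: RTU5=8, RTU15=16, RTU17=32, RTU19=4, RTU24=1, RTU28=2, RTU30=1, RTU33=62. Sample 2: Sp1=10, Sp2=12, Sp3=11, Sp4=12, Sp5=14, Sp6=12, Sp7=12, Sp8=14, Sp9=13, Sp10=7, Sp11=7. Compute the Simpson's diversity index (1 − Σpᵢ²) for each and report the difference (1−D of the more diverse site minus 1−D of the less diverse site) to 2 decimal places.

0.23

Sample 1: N=126, proportions 0.0635, 0.127, 0.254, 0.0317, 0.0079, 0.0159, 0.0079, 0.4921, giving 1−D = 0.6718 (working shown to 4 dp, full precision carried).
Sample 2: N=124, proportions 0.0806, 0.0968, 0.0887, 0.0968, 0.1129, 0.0968, 0.0968, 0.1129, 0.1048, 0.0565, 0.0565, giving 1−D = 0.9053.
Difference = |0.6718 − 0.9053| = 0.2335, i.e. 0.23 to 2 decimal places.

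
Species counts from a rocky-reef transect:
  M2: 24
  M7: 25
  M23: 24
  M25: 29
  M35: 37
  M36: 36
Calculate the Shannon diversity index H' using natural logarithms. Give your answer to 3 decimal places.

Total N = 24+25+24+29+37+36 = 175, so the proportions are 0.13714, 0.14286, 0.13714, 0.16571, 0.21143, 0.20571 (working shown to 5 dp, full precision carried).
Each pᵢ ln pᵢ term: 0.13714×(-1.98673)=-0.27247, 0.14286×(-1.94591)=-0.27799, 0.13714×(-1.98673)=-0.27247, 0.16571×(-1.79749)=-0.29787, 0.21143×(-1.55387)=-0.32853, 0.20571×(-1.58127)=-0.32529.
Sum = -1.77461, so H' = 1.775.

1.775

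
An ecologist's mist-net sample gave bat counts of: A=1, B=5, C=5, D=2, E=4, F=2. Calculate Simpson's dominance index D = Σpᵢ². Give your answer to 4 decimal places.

0.2078

Total N = 1+5+5+2+4+2 = 19, so the proportions are 0.052632, 0.263158, 0.263158, 0.105263, 0.210526, 0.105263 (working shown to 6 dp, full precision carried).
D = 0.052632² + 0.263158² + 0.263158² + 0.105263² + 0.210526² + 0.105263² = 0.002770 + 0.069252 + 0.069252 + 0.011080 + 0.044321 + 0.011080 = 0.207756.
To 4 decimal places, D = 0.2078.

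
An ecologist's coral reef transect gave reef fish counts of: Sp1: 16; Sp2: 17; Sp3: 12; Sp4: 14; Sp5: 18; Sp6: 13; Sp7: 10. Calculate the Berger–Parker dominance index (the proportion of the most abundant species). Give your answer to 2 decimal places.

Total N = 16+17+12+14+18+13+10 = 100, so the proportions are 0.16, 0.17, 0.12, 0.14, 0.18, 0.13, 0.1 (working shown to 4 dp, full precision carried).
The largest proportion is 0.18, i.e. d = 0.18 to 2 decimal places.

0.18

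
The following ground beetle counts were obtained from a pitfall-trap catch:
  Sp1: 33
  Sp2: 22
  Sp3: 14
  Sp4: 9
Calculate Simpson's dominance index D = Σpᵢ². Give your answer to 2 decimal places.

Total N = 33+22+14+9 = 78, so the proportions are 0.4231, 0.2821, 0.1795, 0.1154 (working shown to 4 dp, full precision carried).
D = 0.4231² + 0.2821² + 0.1795² + 0.1154² = 0.1790 + 0.0796 + 0.0322 + 0.0133 = 0.3041.
To 2 decimal places, D = 0.30.

0.30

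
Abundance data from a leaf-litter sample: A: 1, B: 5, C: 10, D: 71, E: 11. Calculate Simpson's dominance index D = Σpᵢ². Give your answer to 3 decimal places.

Total N = 1+5+10+71+11 = 98, so the proportions are 0.0102, 0.05102, 0.10204, 0.72449, 0.11224 (working shown to 5 dp, full precision carried).
D = 0.0102² + 0.05102² + 0.10204² + 0.72449² + 0.11224² = 0.00010 + 0.00260 + 0.01041 + 0.52489 + 0.01260 = 0.55060.
To 3 decimal places, D = 0.551.

0.551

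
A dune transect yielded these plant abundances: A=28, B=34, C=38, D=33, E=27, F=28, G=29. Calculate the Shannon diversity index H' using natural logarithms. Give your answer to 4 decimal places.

1.9386

Total N = 28+34+38+33+27+28+29 = 217, so the proportions are 0.129032, 0.156682, 0.175115, 0.152074, 0.124424, 0.129032, 0.133641 (working shown to 6 dp, full precision carried).
Each pᵢ ln pᵢ term: 0.129032×(-2.047693)=-0.264218, 0.156682×(-1.853537)=-0.290416, 0.175115×(-1.742311)=-0.305105, 0.152074×(-1.883390)=-0.286414, 0.124424×(-2.084060)=-0.259307, 0.129032×(-2.047693)=-0.264218, 0.133641×(-2.012602)=-0.268965.
Sum = -1.938644, so H' = 1.9386.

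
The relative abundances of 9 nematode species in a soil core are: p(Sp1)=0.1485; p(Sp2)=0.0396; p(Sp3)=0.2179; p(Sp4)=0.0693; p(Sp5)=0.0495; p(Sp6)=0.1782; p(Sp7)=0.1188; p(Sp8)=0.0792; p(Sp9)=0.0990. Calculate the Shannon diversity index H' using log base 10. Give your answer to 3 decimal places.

Each pᵢ log₁₀ pᵢ term (working shown to 5 dp, full precision carried): 0.1485×(-0.82827)=-0.12300, 0.0396×(-1.40230)=-0.05553, 0.2179×(-0.66174)=-0.14419, 0.0693×(-1.15927)=-0.08034, 0.0495×(-1.30539)=-0.06462, 0.1782×(-0.74909)=-0.13349, 0.1188×(-0.92518)=-0.10991, 0.0792×(-1.10127)=-0.08722, 0.099×(-1.00436)=-0.09943.
Sum = -0.89773, so H' = 0.898.

0.898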